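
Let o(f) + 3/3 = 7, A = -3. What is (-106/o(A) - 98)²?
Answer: 120409/9 ≈ 13379.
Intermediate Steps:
o(f) = 6 (o(f) = -1 + 7 = 6)
(-106/o(A) - 98)² = (-106/6 - 98)² = (-106*⅙ - 98)² = (-53/3 - 98)² = (-347/3)² = 120409/9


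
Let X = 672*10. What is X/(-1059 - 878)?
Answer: -6720/1937 ≈ -3.4693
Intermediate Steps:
X = 6720
X/(-1059 - 878) = 6720/(-1059 - 878) = 6720/(-1937) = 6720*(-1/1937) = -6720/1937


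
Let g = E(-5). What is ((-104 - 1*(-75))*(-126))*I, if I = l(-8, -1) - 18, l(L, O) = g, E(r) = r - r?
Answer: -65772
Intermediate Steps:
E(r) = 0
g = 0
l(L, O) = 0
I = -18 (I = 0 - 18 = -18)
((-104 - 1*(-75))*(-126))*I = ((-104 - 1*(-75))*(-126))*(-18) = ((-104 + 75)*(-126))*(-18) = -29*(-126)*(-18) = 3654*(-18) = -65772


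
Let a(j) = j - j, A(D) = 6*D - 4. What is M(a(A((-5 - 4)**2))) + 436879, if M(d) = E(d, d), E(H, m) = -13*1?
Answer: 436866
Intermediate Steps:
E(H, m) = -13
A(D) = -4 + 6*D
a(j) = 0
M(d) = -13
M(a(A((-5 - 4)**2))) + 436879 = -13 + 436879 = 436866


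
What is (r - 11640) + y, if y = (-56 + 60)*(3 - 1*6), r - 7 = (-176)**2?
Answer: 19331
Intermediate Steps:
r = 30983 (r = 7 + (-176)**2 = 7 + 30976 = 30983)
y = -12 (y = 4*(3 - 6) = 4*(-3) = -12)
(r - 11640) + y = (30983 - 11640) - 12 = 19343 - 12 = 19331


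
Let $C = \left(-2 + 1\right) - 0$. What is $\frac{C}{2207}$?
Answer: $- \frac{1}{2207} \approx -0.0004531$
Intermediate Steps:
$C = -1$ ($C = -1 + 0 = -1$)
$\frac{C}{2207} = \frac{1}{2207} \left(-1\right) = - \frac{1}{2207}$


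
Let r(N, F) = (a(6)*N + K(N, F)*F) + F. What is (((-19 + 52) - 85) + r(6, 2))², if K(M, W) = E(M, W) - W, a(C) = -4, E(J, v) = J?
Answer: 4356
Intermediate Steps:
K(M, W) = M - W
r(N, F) = F - 4*N + F*(N - F) (r(N, F) = (-4*N + (N - F)*F) + F = (-4*N + F*(N - F)) + F = F - 4*N + F*(N - F))
(((-19 + 52) - 85) + r(6, 2))² = (((-19 + 52) - 85) + (2 - 4*6 - 1*2*(2 - 1*6)))² = ((33 - 85) + (2 - 24 - 1*2*(2 - 6)))² = (-52 + (2 - 24 - 1*2*(-4)))² = (-52 + (2 - 24 + 8))² = (-52 - 14)² = (-66)² = 4356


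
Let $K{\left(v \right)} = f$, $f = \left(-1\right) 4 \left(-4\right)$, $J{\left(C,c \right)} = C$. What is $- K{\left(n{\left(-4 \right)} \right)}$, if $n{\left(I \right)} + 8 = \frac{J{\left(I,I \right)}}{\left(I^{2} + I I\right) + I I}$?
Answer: $-16$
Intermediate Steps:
$f = 16$ ($f = \left(-4\right) \left(-4\right) = 16$)
$n{\left(I \right)} = -8 + \frac{1}{3 I}$ ($n{\left(I \right)} = -8 + \frac{I}{\left(I^{2} + I I\right) + I I} = -8 + \frac{I}{\left(I^{2} + I^{2}\right) + I^{2}} = -8 + \frac{I}{2 I^{2} + I^{2}} = -8 + \frac{I}{3 I^{2}} = -8 + I \frac{1}{3 I^{2}} = -8 + \frac{1}{3 I}$)
$K{\left(v \right)} = 16$
$- K{\left(n{\left(-4 \right)} \right)} = \left(-1\right) 16 = -16$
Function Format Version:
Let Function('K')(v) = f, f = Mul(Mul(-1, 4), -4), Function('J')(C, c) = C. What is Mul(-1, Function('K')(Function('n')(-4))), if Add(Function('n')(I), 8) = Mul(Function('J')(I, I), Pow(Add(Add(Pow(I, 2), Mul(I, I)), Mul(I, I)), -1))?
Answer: -16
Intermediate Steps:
f = 16 (f = Mul(-4, -4) = 16)
Function('n')(I) = Add(-8, Mul(Rational(1, 3), Pow(I, -1))) (Function('n')(I) = Add(-8, Mul(I, Pow(Add(Add(Pow(I, 2), Mul(I, I)), Mul(I, I)), -1))) = Add(-8, Mul(I, Pow(Add(Add(Pow(I, 2), Pow(I, 2)), Pow(I, 2)), -1))) = Add(-8, Mul(I, Pow(Add(Mul(2, Pow(I, 2)), Pow(I, 2)), -1))) = Add(-8, Mul(I, Pow(Mul(3, Pow(I, 2)), -1))) = Add(-8, Mul(I, Mul(Rational(1, 3), Pow(I, -2)))) = Add(-8, Mul(Rational(1, 3), Pow(I, -1))))
Function('K')(v) = 16
Mul(-1, Function('K')(Function('n')(-4))) = Mul(-1, 16) = -16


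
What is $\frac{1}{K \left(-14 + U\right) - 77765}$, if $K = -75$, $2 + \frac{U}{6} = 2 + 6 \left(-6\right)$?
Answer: $- \frac{1}{60515} \approx -1.6525 \cdot 10^{-5}$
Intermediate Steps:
$U = -216$ ($U = -12 + 6 \left(2 + 6 \left(-6\right)\right) = -12 + 6 \left(2 - 36\right) = -12 + 6 \left(-34\right) = -12 - 204 = -216$)
$\frac{1}{K \left(-14 + U\right) - 77765} = \frac{1}{- 75 \left(-14 - 216\right) - 77765} = \frac{1}{\left(-75\right) \left(-230\right) - 77765} = \frac{1}{17250 - 77765} = \frac{1}{-60515} = - \frac{1}{60515}$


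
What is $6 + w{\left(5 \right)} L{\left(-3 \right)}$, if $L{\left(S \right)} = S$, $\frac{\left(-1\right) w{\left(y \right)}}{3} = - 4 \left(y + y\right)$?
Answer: $-354$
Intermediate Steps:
$w{\left(y \right)} = 24 y$ ($w{\left(y \right)} = - 3 \left(- 4 \left(y + y\right)\right) = - 3 \left(- 4 \cdot 2 y\right) = - 3 \left(- 8 y\right) = 24 y$)
$6 + w{\left(5 \right)} L{\left(-3 \right)} = 6 + 24 \cdot 5 \left(-3\right) = 6 + 120 \left(-3\right) = 6 - 360 = -354$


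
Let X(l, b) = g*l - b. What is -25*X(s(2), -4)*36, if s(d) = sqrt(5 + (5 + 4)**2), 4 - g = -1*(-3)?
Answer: -3600 - 900*sqrt(86) ≈ -11946.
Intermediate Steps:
g = 1 (g = 4 - (-1)*(-3) = 4 - 1*3 = 4 - 3 = 1)
s(d) = sqrt(86) (s(d) = sqrt(5 + 9**2) = sqrt(5 + 81) = sqrt(86))
X(l, b) = l - b (X(l, b) = 1*l - b = l - b)
-25*X(s(2), -4)*36 = -25*(sqrt(86) - 1*(-4))*36 = -25*(sqrt(86) + 4)*36 = -25*(4 + sqrt(86))*36 = (-100 - 25*sqrt(86))*36 = -3600 - 900*sqrt(86)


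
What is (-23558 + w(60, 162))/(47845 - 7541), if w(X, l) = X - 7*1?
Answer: -23505/40304 ≈ -0.58319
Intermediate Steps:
w(X, l) = -7 + X (w(X, l) = X - 7 = -7 + X)
(-23558 + w(60, 162))/(47845 - 7541) = (-23558 + (-7 + 60))/(47845 - 7541) = (-23558 + 53)/40304 = -23505*1/40304 = -23505/40304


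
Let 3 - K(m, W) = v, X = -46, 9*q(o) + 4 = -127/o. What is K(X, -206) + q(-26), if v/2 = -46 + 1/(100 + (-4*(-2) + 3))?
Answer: 823205/8658 ≈ 95.080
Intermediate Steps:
q(o) = -4/9 - 127/(9*o) (q(o) = -4/9 + (-127/o)/9 = -4/9 - 127/(9*o))
v = -10210/111 (v = 2*(-46 + 1/(100 + (-4*(-2) + 3))) = 2*(-46 + 1/(100 + (8 + 3))) = 2*(-46 + 1/(100 + 11)) = 2*(-46 + 1/111) = 2*(-5105/111) = -10210/111 ≈ -91.982)
K(m, W) = 10543/111 (K(m, W) = 3 - 1*(-10210/111) = 3 + 10210/111 = 10543/111)
K(X, -206) + q(-26) = 10543/111 + (1/9)*(-127 - 4*(-26))/(-26) = 10543/111 + (1/9)*(-1/26)*(-127 + 104) = 10543/111 + (1/9)*(-1/26)*(-23) = 10543/111 + 23/234 = 823205/8658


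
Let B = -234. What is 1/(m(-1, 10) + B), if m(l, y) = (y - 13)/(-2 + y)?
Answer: -8/1875 ≈ -0.0042667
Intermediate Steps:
m(l, y) = (-13 + y)/(-2 + y)
1/(m(-1, 10) + B) = 1/((-13 + 10)/(-2 + 10) - 234) = 1/(-3/8 - 234) = 1/(-1875/8) = -8/1875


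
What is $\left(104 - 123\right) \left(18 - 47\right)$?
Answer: $551$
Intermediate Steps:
$\left(104 - 123\right) \left(18 - 47\right) = \left(-19\right) \left(-29\right) = 551$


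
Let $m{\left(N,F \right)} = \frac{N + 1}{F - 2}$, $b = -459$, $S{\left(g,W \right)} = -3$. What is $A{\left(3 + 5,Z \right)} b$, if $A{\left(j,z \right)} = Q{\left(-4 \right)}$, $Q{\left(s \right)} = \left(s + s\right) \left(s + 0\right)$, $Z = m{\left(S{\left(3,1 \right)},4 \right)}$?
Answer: $-14688$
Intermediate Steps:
$m{\left(N,F \right)} = \frac{1 + N}{-2 + F}$
$Z = -1$ ($Z = \frac{1 - 3}{-2 + 4} = \frac{1}{2} \left(-2\right) = -1$)
$Q{\left(s \right)} = 2 s^{2}$ ($Q{\left(s \right)} = 2 s s = 2 s^{2}$)
$A{\left(j,z \right)} = 32$ ($A{\left(j,z \right)} = 2 \left(-4\right)^{2} = 2 \cdot 16 = 32$)
$A{\left(3 + 5,Z \right)} b = 32 \left(-459\right) = -14688$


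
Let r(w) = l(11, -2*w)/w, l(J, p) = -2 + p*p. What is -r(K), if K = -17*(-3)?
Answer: -10402/51 ≈ -203.96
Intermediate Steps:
K = 51
l(J, p) = -2 + p²
r(w) = (-2 + 4*w²)/w (r(w) = (-2 + (-2*w)²)/w = (-2 + 4*w²)/w)
-r(K) = -(-2/51 + 4*51) = -(-2*1/51 + 204) = -(-2/51 + 204) = -1*10402/51 = -10402/51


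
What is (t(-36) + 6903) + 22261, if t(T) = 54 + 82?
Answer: 29300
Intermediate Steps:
t(T) = 136
(t(-36) + 6903) + 22261 = (136 + 6903) + 22261 = 7039 + 22261 = 29300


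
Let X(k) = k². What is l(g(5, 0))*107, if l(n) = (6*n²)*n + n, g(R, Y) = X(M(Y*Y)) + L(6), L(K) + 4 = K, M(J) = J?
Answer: 5350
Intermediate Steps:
L(K) = -4 + K
g(R, Y) = 2 + Y⁴ (g(R, Y) = (Y*Y)² + (-4 + 6) = (Y²)² + 2 = Y⁴ + 2 = 2 + Y⁴)
l(n) = n + 6*n³ (l(n) = 6*n³ + n = n + 6*n³)
l(g(5, 0))*107 = ((2 + 0⁴) + 6*(2 + 0⁴)³)*107 = ((2 + 0) + 6*(2 + 0)³)*107 = (2 + 6*2³)*107 = (2 + 6*8)*107 = (2 + 48)*107 = 50*107 = 5350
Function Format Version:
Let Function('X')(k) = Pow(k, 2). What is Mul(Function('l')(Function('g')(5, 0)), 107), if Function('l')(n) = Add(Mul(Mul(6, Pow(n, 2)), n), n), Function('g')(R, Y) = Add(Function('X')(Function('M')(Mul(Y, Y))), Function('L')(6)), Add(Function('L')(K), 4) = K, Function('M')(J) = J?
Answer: 5350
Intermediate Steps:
Function('L')(K) = Add(-4, K)
Function('g')(R, Y) = Add(2, Pow(Y, 4)) (Function('g')(R, Y) = Add(Pow(Mul(Y, Y), 2), Add(-4, 6)) = Add(Pow(Pow(Y, 2), 2), 2) = Add(Pow(Y, 4), 2) = Add(2, Pow(Y, 4)))
Function('l')(n) = Add(n, Mul(6, Pow(n, 3))) (Function('l')(n) = Add(Mul(6, Pow(n, 3)), n) = Add(n, Mul(6, Pow(n, 3))))
Mul(Function('l')(Function('g')(5, 0)), 107) = Mul(Add(Add(2, Pow(0, 4)), Mul(6, Pow(Add(2, Pow(0, 4)), 3))), 107) = Mul(Add(Add(2, 0), Mul(6, Pow(Add(2, 0), 3))), 107) = Mul(Add(2, Mul(6, Pow(2, 3))), 107) = Mul(Add(2, Mul(6, 8)), 107) = Mul(Add(2, 48), 107) = Mul(50, 107) = 5350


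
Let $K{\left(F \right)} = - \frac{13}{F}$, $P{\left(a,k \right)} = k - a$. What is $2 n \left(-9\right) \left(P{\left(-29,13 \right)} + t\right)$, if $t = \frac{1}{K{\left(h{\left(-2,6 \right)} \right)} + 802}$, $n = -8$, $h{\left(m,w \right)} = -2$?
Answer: $\frac{3259968}{539} \approx 6048.2$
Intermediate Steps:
$t = \frac{2}{1617}$ ($t = \frac{1}{- \frac{13}{-2} + 802} = \frac{1}{\left(-13\right) \left(- \frac{1}{2}\right) + 802} = \frac{1}{\frac{13}{2} + 802} = \frac{1}{\frac{1617}{2}} = \frac{2}{1617} \approx 0.0012369$)
$2 n \left(-9\right) \left(P{\left(-29,13 \right)} + t\right) = 2 \left(-8\right) \left(-9\right) \left(\left(13 - -29\right) + \frac{2}{1617}\right) = \left(-16\right) \left(-9\right) \left(\left(13 + 29\right) + \frac{2}{1617}\right) = 144 \left(42 + \frac{2}{1617}\right) = 144 \cdot \frac{67916}{1617} = \frac{3259968}{539}$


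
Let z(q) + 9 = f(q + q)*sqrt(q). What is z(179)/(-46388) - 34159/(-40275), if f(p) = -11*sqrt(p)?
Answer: 1584930167/1868276700 + 1969*sqrt(2)/46388 ≈ 0.90837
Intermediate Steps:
z(q) = -9 - 11*q*sqrt(2) (z(q) = -9 + (-11*sqrt(q + q))*sqrt(q) = -9 + (-11*sqrt(2)*sqrt(q))*sqrt(q) = -9 - 11*q*sqrt(2))
z(179)/(-46388) - 34159/(-40275) = (-9 - 11*179*sqrt(2))/(-46388) - 34159/(-40275) = (-9 - 1969*sqrt(2))*(-1/46388) - 34159*(-1/40275) = (9/46388 + 1969*sqrt(2)/46388) + 34159/40275 = 1584930167/1868276700 + 1969*sqrt(2)/46388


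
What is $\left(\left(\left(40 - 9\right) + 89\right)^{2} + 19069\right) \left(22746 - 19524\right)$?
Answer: $107837118$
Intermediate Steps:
$\left(\left(\left(40 - 9\right) + 89\right)^{2} + 19069\right) \left(22746 - 19524\right) = \left(\left(\left(40 - 9\right) + 89\right)^{2} + 19069\right) 3222 = \left(\left(31 + 89\right)^{2} + 19069\right) 3222 = \left(120^{2} + 19069\right) 3222 = \left(14400 + 19069\right) 3222 = 33469 \cdot 3222 = 107837118$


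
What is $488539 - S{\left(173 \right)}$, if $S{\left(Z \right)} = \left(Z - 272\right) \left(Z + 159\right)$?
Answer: $521407$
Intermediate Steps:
$S{\left(Z \right)} = \left(-272 + Z\right) \left(159 + Z\right)$
$488539 - S{\left(173 \right)} = 488539 - \left(-43248 + 173^{2} - 19549\right) = 488539 - \left(-43248 + 29929 - 19549\right) = 488539 - -32868 = 488539 + 32868 = 521407$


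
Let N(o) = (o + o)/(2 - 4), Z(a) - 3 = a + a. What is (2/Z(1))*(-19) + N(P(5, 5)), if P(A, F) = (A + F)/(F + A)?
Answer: -43/5 ≈ -8.6000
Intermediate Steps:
Z(a) = 3 + 2*a (Z(a) = 3 + (a + a) = 3 + 2*a)
P(A, F) = 1 (P(A, F) = (A + F)/(A + F) = 1)
N(o) = -o (N(o) = (2*o)/(-2) = (2*o)*(-½) = -o)
(2/Z(1))*(-19) + N(P(5, 5)) = (2/(3 + 2*1))*(-19) - 1*1 = (2/(3 + 2))*(-19) - 1 = (2/5)*(-19) - 1 = (2*(⅕))*(-19) - 1 = (⅖)*(-19) - 1 = -38/5 - 1 = -43/5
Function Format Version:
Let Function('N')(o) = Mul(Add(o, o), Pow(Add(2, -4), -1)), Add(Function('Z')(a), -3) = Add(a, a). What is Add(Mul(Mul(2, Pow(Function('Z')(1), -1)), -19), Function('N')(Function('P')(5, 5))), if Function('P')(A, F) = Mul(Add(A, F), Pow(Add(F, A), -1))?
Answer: Rational(-43, 5) ≈ -8.6000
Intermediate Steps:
Function('Z')(a) = Add(3, Mul(2, a)) (Function('Z')(a) = Add(3, Add(a, a)) = Add(3, Mul(2, a)))
Function('P')(A, F) = 1 (Function('P')(A, F) = Mul(Add(A, F), Pow(Add(A, F), -1)) = 1)
Function('N')(o) = Mul(-1, o) (Function('N')(o) = Mul(Mul(2, o), Pow(-2, -1)) = Mul(Mul(2, o), Rational(-1, 2)) = Mul(-1, o))
Add(Mul(Mul(2, Pow(Function('Z')(1), -1)), -19), Function('N')(Function('P')(5, 5))) = Add(Mul(Mul(2, Pow(Add(3, Mul(2, 1)), -1)), -19), Mul(-1, 1)) = Add(Mul(Mul(2, Pow(Add(3, 2), -1)), -19), -1) = Add(Mul(Mul(2, Pow(5, -1)), -19), -1) = Add(Mul(Mul(2, Rational(1, 5)), -19), -1) = Add(Mul(Rational(2, 5), -19), -1) = Add(Rational(-38, 5), -1) = Rational(-43, 5)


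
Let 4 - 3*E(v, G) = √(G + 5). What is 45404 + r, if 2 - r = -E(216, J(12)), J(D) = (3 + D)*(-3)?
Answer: 136222/3 - 2*I*√10/3 ≈ 45407.0 - 2.1082*I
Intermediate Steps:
J(D) = -9 - 3*D
E(v, G) = 4/3 - √(5 + G)/3 (E(v, G) = 4/3 - √(G + 5)/3 = 4/3 - √(5 + G)/3)
r = 10/3 - 2*I*√10/3 (r = 2 - (-1)*(4/3 - √(5 + (-9 - 3*12))/3) = 2 - (-1)*(4/3 - √(5 + (-9 - 36))/3) = 2 - (-1)*(4/3 - √(5 - 45)/3) = 2 - (-1)*(4/3 - 2*I*√10/3) = 2 - (-4/3 + 2*I*√10/3) = 2 + (4/3 - 2*I*√10/3) = 10/3 - 2*I*√10/3 ≈ 3.3333 - 2.1082*I)
45404 + r = 45404 + (10/3 - 2*I*√10/3) = 136222/3 - 2*I*√10/3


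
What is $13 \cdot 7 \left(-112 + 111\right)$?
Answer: $-91$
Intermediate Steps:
$13 \cdot 7 \left(-112 + 111\right) = 91 \left(-1\right) = -91$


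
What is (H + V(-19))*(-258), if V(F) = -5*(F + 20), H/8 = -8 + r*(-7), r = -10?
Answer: -126678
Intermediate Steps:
H = 496 (H = 8*(-8 - 10*(-7)) = 8*(-8 + 70) = 8*62 = 496)
V(F) = -100 - 5*F (V(F) = -5*(20 + F) = -100 - 5*F)
(H + V(-19))*(-258) = (496 + (-100 - 5*(-19)))*(-258) = (496 + (-100 + 95))*(-258) = (496 - 5)*(-258) = 491*(-258) = -126678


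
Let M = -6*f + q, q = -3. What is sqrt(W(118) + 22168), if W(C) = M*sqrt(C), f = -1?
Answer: sqrt(22168 + 3*sqrt(118)) ≈ 149.00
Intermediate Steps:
M = 3 (M = -6*(-1) - 3 = 6 - 3 = 3)
W(C) = 3*sqrt(C)
sqrt(W(118) + 22168) = sqrt(3*sqrt(118) + 22168) = sqrt(22168 + 3*sqrt(118))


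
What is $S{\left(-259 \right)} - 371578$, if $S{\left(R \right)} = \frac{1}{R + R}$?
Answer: $- \frac{192477405}{518} \approx -3.7158 \cdot 10^{5}$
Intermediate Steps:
$S{\left(R \right)} = \frac{1}{2 R}$
$S{\left(-259 \right)} - 371578 = \frac{1}{2 \left(-259\right)} - 371578 = \frac{1}{2} \left(- \frac{1}{259}\right) - 371578 = - \frac{1}{518} - 371578 = - \frac{192477405}{518}$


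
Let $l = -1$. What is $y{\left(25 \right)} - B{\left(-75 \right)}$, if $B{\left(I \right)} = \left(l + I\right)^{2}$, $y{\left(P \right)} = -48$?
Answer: $-5824$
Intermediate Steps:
$B{\left(I \right)} = \left(-1 + I\right)^{2}$
$y{\left(25 \right)} - B{\left(-75 \right)} = -48 - \left(-1 - 75\right)^{2} = -48 - \left(-76\right)^{2} = -48 - 5776 = -5824$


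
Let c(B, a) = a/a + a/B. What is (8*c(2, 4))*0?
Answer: 0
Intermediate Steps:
c(B, a) = 1 + a/B
(8*c(2, 4))*0 = (8*((2 + 4)/2))*0 = (8*((½)*6))*0 = (8*3)*0 = 24*0 = 0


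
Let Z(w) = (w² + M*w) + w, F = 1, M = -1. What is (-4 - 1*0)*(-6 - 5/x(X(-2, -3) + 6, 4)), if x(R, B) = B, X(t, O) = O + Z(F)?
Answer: 29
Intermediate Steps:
Z(w) = w² (Z(w) = (w² - w) + w = w²)
X(t, O) = 1 + O (X(t, O) = O + 1² = O + 1 = 1 + O)
(-4 - 1*0)*(-6 - 5/x(X(-2, -3) + 6, 4)) = (-4 - 1*0)*(-6 - 5/4) = (-4 + 0)*(-6 - 5*¼) = -4*(-6 - 5/4) = -4*(-29/4) = 29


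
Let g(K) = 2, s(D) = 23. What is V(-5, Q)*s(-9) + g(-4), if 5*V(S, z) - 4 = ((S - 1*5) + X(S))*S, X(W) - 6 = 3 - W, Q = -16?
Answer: -358/5 ≈ -71.600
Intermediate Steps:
X(W) = 9 - W (X(W) = 6 + (3 - W) = 9 - W)
V(S, z) = ⅘ + 4*S/5 (V(S, z) = ⅘ + (((S - 1*5) + (9 - S))*S)/5 = ⅘ + (((S - 5) + (9 - S))*S)/5 = ⅘ + (((-5 + S) + (9 - S))*S)/5 = ⅘ + (4*S)/5 = ⅘ + 4*S/5)
V(-5, Q)*s(-9) + g(-4) = (⅘ + (⅘)*(-5))*23 + 2 = (⅘ - 4)*23 + 2 = -16/5*23 + 2 = -368/5 + 2 = -358/5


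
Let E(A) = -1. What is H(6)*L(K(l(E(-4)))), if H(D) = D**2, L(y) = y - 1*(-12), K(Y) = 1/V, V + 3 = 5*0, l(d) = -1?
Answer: 420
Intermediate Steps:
V = -3 (V = -3 + 5*0 = -3 + 0 = -3)
K(Y) = -1/3 (K(Y) = 1/(-3) = 1*(-1/3) = -1/3)
L(y) = 12 + y (L(y) = y + 12 = 12 + y)
H(6)*L(K(l(E(-4)))) = 6**2*(12 - 1/3) = 36*(35/3) = 420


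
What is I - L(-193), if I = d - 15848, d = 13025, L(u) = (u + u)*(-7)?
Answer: -5525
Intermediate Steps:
L(u) = -14*u (L(u) = (2*u)*(-7) = -14*u)
I = -2823 (I = 13025 - 15848 = -2823)
I - L(-193) = -2823 - (-14)*(-193) = -2823 - 1*2702 = -2823 - 2702 = -5525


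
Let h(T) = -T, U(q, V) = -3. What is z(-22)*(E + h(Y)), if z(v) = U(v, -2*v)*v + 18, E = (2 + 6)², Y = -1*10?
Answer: 6216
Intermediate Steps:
Y = -10
E = 64 (E = 8² = 64)
z(v) = 18 - 3*v (z(v) = -3*v + 18 = 18 - 3*v)
z(-22)*(E + h(Y)) = (18 - 3*(-22))*(64 - 1*(-10)) = (18 + 66)*(64 + 10) = 84*74 = 6216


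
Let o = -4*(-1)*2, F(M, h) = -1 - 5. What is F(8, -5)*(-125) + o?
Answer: 758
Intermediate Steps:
F(M, h) = -6
o = 8 (o = 4*2 = 8)
F(8, -5)*(-125) + o = -6*(-125) + 8 = 750 + 8 = 758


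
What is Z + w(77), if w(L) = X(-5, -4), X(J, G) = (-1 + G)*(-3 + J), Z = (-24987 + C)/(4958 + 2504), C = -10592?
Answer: 262901/7462 ≈ 35.232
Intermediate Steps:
Z = -35579/7462 (Z = (-24987 - 10592)/(4958 + 2504) = -35579/7462 ≈ -4.7680)
w(L) = 40 (w(L) = 3 - 1*(-5) - 3*(-4) - 4*(-5) = 3 + 5 + 12 + 20 = 40)
Z + w(77) = -35579/7462 + 40 = 262901/7462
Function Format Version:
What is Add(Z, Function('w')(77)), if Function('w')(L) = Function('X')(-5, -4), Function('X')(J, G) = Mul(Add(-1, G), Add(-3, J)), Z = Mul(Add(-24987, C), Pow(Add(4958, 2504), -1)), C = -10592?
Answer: Rational(262901, 7462) ≈ 35.232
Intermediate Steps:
Z = Rational(-35579, 7462) (Z = Mul(Add(-24987, -10592), Pow(Add(4958, 2504), -1)) = Mul(-35579, Pow(7462, -1)) = Mul(-35579, Rational(1, 7462)) = Rational(-35579, 7462) ≈ -4.7680)
Function('w')(L) = 40 (Function('w')(L) = Add(3, Mul(-1, -5), Mul(-3, -4), Mul(-4, -5)) = Add(3, 5, 12, 20) = 40)
Add(Z, Function('w')(77)) = Add(Rational(-35579, 7462), 40) = Rational(262901, 7462)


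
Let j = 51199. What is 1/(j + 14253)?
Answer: 1/65452 ≈ 1.5278e-5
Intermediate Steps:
1/(j + 14253) = 1/(51199 + 14253) = 1/65452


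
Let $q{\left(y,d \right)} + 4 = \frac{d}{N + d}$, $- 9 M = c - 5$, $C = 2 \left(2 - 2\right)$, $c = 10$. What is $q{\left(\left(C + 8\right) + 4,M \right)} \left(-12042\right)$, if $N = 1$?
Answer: $\frac{126441}{2} \approx 63221.0$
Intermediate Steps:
$C = 0$ ($C = 2 \cdot 0 = 0$)
$M = - \frac{5}{9}$ ($M = - \frac{10 - 5}{9} = \left(- \frac{1}{9}\right) 5 = - \frac{5}{9} \approx -0.55556$)
$q{\left(y,d \right)} = -4 + \frac{d}{1 + d}$
$q{\left(\left(C + 8\right) + 4,M \right)} \left(-12042\right) = \frac{-4 - - \frac{5}{3}}{1 - \frac{5}{9}} \left(-12042\right) = \frac{-4 + \frac{5}{3}}{\frac{4}{9}} \left(-12042\right) = \frac{9}{4} \left(- \frac{7}{3}\right) \left(-12042\right) = \left(- \frac{21}{4}\right) \left(-12042\right) = \frac{126441}{2}$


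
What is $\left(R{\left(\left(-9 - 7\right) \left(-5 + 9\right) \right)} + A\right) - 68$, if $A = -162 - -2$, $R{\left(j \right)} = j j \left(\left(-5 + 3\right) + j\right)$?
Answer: $-270564$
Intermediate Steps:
$R{\left(j \right)} = j^{2} \left(-2 + j\right)$
$A = -160$ ($A = -162 + 2 = -160$)
$\left(R{\left(\left(-9 - 7\right) \left(-5 + 9\right) \right)} + A\right) - 68 = \left(\left(\left(-9 - 7\right) \left(-5 + 9\right)\right)^{2} \left(-2 + \left(-9 - 7\right) \left(-5 + 9\right)\right) - 160\right) - 68 = \left(\left(\left(-16\right) 4\right)^{2} \left(-2 - 64\right) - 160\right) - 68 = \left(\left(-64\right)^{2} \left(-2 - 64\right) - 160\right) - 68 = \left(4096 \left(-66\right) - 160\right) - 68 = \left(-270336 - 160\right) - 68 = -270496 - 68 = -270564$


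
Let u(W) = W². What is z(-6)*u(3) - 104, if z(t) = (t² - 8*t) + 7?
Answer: 715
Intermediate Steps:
z(t) = 7 + t² - 8*t
z(-6)*u(3) - 104 = (7 + (-6)² - 8*(-6))*3² - 104 = (7 + 36 + 48)*9 - 104 = 91*9 - 104 = 819 - 104 = 715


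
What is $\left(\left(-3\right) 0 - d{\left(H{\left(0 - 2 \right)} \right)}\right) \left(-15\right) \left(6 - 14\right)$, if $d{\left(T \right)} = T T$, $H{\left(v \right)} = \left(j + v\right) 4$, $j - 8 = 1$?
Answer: $-94080$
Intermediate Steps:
$j = 9$ ($j = 8 + 1 = 9$)
$H{\left(v \right)} = 36 + 4 v$ ($H{\left(v \right)} = \left(9 + v\right) 4 = 36 + 4 v$)
$d{\left(T \right)} = T^{2}$
$\left(\left(-3\right) 0 - d{\left(H{\left(0 - 2 \right)} \right)}\right) \left(-15\right) \left(6 - 14\right) = \left(\left(-3\right) 0 - \left(36 + 4 \left(0 - 2\right)\right)^{2}\right) \left(-15\right) \left(6 - 14\right) = \left(0 - \left(36 + 4 \left(0 - 2\right)\right)^{2}\right) \left(-15\right) \left(6 - 14\right) = \left(0 - \left(36 + 4 \left(-2\right)\right)^{2}\right) \left(-15\right) \left(-8\right) = \left(0 - \left(36 - 8\right)^{2}\right) \left(-15\right) \left(-8\right) = \left(0 - 28^{2}\right) \left(-15\right) \left(-8\right) = \left(0 - 784\right) \left(-15\right) \left(-8\right) = \left(-784\right) \left(-15\right) \left(-8\right) = 11760 \left(-8\right) = -94080$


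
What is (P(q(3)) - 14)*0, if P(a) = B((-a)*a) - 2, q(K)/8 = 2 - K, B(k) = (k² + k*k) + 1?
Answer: 0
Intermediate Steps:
B(k) = 1 + 2*k² (B(k) = (k² + k²) + 1 = 2*k² + 1 = 1 + 2*k²)
q(K) = 16 - 8*K (q(K) = 8*(2 - K) = 16 - 8*K)
P(a) = -1 + 2*a⁴ (P(a) = (1 + 2*((-a)*a)²) - 2 = (1 + 2*(-a²)²) - 2 = (1 + 2*a⁴) - 2 = -1 + 2*a⁴)
(P(q(3)) - 14)*0 = ((-1 + 2*(16 - 8*3)⁴) - 14)*0 = ((-1 + 2*(16 - 24)⁴) - 14)*0 = ((-1 + 2*(-8)⁴) - 14)*0 = ((-1 + 2*4096) - 14)*0 = ((-1 + 8192) - 14)*0 = (8191 - 14)*0 = 8177*0 = 0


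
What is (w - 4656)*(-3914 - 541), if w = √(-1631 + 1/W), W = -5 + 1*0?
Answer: 20742480 - 1782*I*√10195 ≈ 2.0742e+7 - 1.7993e+5*I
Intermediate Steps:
W = -5 (W = -5 + 0 = -5)
w = 2*I*√10195/5 (w = √(-1631 + 1/(-5)) = √(-1631 - ⅕) = √(-8156/5) = 2*I*√10195/5 ≈ 40.388*I)
(w - 4656)*(-3914 - 541) = (2*I*√10195/5 - 4656)*(-3914 - 541) = (-4656 + 2*I*√10195/5)*(-4455) = 20742480 - 1782*I*√10195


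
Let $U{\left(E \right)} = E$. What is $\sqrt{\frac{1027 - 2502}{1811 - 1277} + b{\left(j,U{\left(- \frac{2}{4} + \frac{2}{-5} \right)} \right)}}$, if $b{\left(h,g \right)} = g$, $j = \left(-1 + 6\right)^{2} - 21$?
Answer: $\frac{i \sqrt{6526815}}{1335} \approx 1.9137 i$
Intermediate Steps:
$j = 4$ ($j = 5^{2} - 21 = 25 - 21 = 4$)
$\sqrt{\frac{1027 - 2502}{1811 - 1277} + b{\left(j,U{\left(- \frac{2}{4} + \frac{2}{-5} \right)} \right)}} = \sqrt{\frac{1027 - 2502}{1811 - 1277} + \left(- \frac{2}{4} + \frac{2}{-5}\right)} = \sqrt{- \frac{1475}{534} + \left(\left(-2\right) \frac{1}{4} + 2 \left(- \frac{1}{5}\right)\right)} = \sqrt{\left(-1475\right) \frac{1}{534} - \frac{9}{10}} = \sqrt{- \frac{1475}{534} - \frac{9}{10}} = \sqrt{- \frac{4889}{1335}} = \frac{i \sqrt{6526815}}{1335}$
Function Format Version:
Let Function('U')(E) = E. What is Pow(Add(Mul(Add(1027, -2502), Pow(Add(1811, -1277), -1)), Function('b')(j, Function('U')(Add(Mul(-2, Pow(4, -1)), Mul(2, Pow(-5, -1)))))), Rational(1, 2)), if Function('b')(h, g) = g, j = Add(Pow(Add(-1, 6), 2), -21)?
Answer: Mul(Rational(1, 1335), I, Pow(6526815, Rational(1, 2))) ≈ Mul(1.9137, I)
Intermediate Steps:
j = 4 (j = Add(Pow(5, 2), -21) = Add(25, -21) = 4)
Pow(Add(Mul(Add(1027, -2502), Pow(Add(1811, -1277), -1)), Function('b')(j, Function('U')(Add(Mul(-2, Pow(4, -1)), Mul(2, Pow(-5, -1)))))), Rational(1, 2)) = Pow(Add(Mul(Add(1027, -2502), Pow(Add(1811, -1277), -1)), Add(Mul(-2, Pow(4, -1)), Mul(2, Pow(-5, -1)))), Rational(1, 2)) = Pow(Add(Mul(-1475, Pow(534, -1)), Add(Mul(-2, Rational(1, 4)), Mul(2, Rational(-1, 5)))), Rational(1, 2)) = Pow(Add(Mul(-1475, Rational(1, 534)), Add(Rational(-1, 2), Rational(-2, 5))), Rational(1, 2)) = Pow(Add(Rational(-1475, 534), Rational(-9, 10)), Rational(1, 2)) = Pow(Rational(-4889, 1335), Rational(1, 2)) = Mul(Rational(1, 1335), I, Pow(6526815, Rational(1, 2)))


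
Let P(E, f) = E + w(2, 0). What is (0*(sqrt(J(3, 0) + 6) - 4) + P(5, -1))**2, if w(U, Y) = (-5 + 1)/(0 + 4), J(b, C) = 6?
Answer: 16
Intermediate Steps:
w(U, Y) = -1 (w(U, Y) = -4/4 = -4*1/4 = -1)
P(E, f) = -1 + E (P(E, f) = E - 1 = -1 + E)
(0*(sqrt(J(3, 0) + 6) - 4) + P(5, -1))**2 = (0*(sqrt(6 + 6) - 4) + (-1 + 5))**2 = (0*(sqrt(12) - 4) + 4)**2 = (0*(2*sqrt(3) - 4) + 4)**2 = (0*(-4 + 2*sqrt(3)) + 4)**2 = (0 + 4)**2 = 4**2 = 16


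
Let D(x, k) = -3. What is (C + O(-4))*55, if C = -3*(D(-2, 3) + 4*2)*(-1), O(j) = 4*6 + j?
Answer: 1925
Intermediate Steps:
O(j) = 24 + j
C = 15 (C = -3*(-3 + 4*2)*(-1) = -3*(-3 + 8)*(-1) = -3*5*(-1) = -15*(-1) = 15)
(C + O(-4))*55 = (15 + (24 - 4))*55 = (15 + 20)*55 = 35*55 = 1925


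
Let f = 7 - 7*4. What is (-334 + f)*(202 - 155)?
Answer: -16685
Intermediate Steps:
f = -21 (f = 7 - 28 = -21)
(-334 + f)*(202 - 155) = (-334 - 21)*(202 - 155) = -355*47 = -16685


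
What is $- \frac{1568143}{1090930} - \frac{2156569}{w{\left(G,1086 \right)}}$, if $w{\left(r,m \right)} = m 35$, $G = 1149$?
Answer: $- \frac{24122709346}{414662493} \approx -58.174$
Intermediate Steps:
$w{\left(r,m \right)} = 35 m$
$- \frac{1568143}{1090930} - \frac{2156569}{w{\left(G,1086 \right)}} = - \frac{1568143}{1090930} - \frac{2156569}{35 \cdot 1086} = \left(-1568143\right) \frac{1}{1090930} - \frac{2156569}{38010} = - \frac{1568143}{1090930} - \frac{2156569}{38010} = - \frac{24122709346}{414662493}$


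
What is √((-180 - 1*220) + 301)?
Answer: 3*I*√11 ≈ 9.9499*I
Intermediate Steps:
√((-180 - 1*220) + 301) = √((-180 - 220) + 301) = √(-400 + 301) = √(-99) = 3*I*√11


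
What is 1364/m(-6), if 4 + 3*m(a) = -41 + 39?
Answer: -682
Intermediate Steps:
m(a) = -2 (m(a) = -4/3 + (-41 + 39)/3 = -4/3 + (⅓)*(-2) = -4/3 - ⅔ = -2)
1364/m(-6) = 1364/(-2) = 1364*(-½) = -682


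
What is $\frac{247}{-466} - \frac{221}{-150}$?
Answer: $\frac{16484}{17475} \approx 0.94329$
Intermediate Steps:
$\frac{247}{-466} - \frac{221}{-150} = 247 \left(- \frac{1}{466}\right) - - \frac{221}{150} = - \frac{247}{466} + \frac{221}{150} = \frac{16484}{17475}$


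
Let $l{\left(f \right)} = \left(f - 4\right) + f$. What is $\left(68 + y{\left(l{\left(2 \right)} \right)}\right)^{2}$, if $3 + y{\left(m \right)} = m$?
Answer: $4225$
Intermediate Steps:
$l{\left(f \right)} = -4 + 2 f$ ($l{\left(f \right)} = \left(-4 + f\right) + f = -4 + 2 f$)
$y{\left(m \right)} = -3 + m$
$\left(68 + y{\left(l{\left(2 \right)} \right)}\right)^{2} = \left(68 + \left(-3 + \left(-4 + 2 \cdot 2\right)\right)\right)^{2} = \left(68 + \left(-3 + \left(-4 + 4\right)\right)\right)^{2} = \left(68 + \left(-3 + 0\right)\right)^{2} = \left(68 - 3\right)^{2} = 65^{2} = 4225$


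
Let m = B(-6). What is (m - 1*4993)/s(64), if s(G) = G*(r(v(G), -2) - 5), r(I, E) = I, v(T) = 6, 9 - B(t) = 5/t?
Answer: -29899/384 ≈ -77.862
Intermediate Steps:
B(t) = 9 - 5/t
s(G) = G (s(G) = G*(6 - 5) = G*1 = G)
m = 59/6 (m = 9 - 5/(-6) = 9 - 5*(-⅙) = 9 + ⅚ = 59/6 ≈ 9.8333)
(m - 1*4993)/s(64) = (59/6 - 1*4993)/64 = (59/6 - 4993)*(1/64) = -29899/6*1/64 = -29899/384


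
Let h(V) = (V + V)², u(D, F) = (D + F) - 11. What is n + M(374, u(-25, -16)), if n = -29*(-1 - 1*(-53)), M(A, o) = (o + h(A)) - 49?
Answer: 557895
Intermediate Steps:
u(D, F) = -11 + D + F
h(V) = 4*V² (h(V) = (2*V)² = 4*V²)
M(A, o) = -49 + o + 4*A² (M(A, o) = (o + 4*A²) - 49 = -49 + o + 4*A²)
n = -1508 (n = -29*(-1 + 53) = -29*52 = -1508)
n + M(374, u(-25, -16)) = -1508 + (-49 + (-11 - 25 - 16) + 4*374²) = -1508 + (-49 - 52 + 4*139876) = -1508 + (-49 - 52 + 559504) = -1508 + 559403 = 557895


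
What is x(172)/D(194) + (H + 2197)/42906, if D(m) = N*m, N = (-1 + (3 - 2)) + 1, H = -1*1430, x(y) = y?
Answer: 3764315/4161882 ≈ 0.90447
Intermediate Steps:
H = -1430
N = 1 (N = (-1 + 1) + 1 = 0 + 1 = 1)
D(m) = m (D(m) = 1*m = m)
x(172)/D(194) + (H + 2197)/42906 = 172/194 + (-1430 + 2197)/42906 = 172*(1/194) + 767*(1/42906) = 86/97 + 767/42906 = 3764315/4161882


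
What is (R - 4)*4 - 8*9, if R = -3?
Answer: -100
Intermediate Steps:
(R - 4)*4 - 8*9 = (-3 - 4)*4 - 8*9 = -7*4 - 72 = -28 - 72 = -100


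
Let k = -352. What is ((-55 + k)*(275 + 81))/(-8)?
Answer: 36223/2 ≈ 18112.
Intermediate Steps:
((-55 + k)*(275 + 81))/(-8) = ((-55 - 352)*(275 + 81))/(-8) = -(-407)*356/8 = -1/8*(-144892) = 36223/2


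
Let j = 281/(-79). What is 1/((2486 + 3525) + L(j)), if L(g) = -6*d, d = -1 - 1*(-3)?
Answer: 1/5999 ≈ 0.00016669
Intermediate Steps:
d = 2 (d = -1 + 3 = 2)
j = -281/79 (j = 281*(-1/79) = -281/79 ≈ -3.5570)
L(g) = -12 (L(g) = -6*2 = -12)
1/((2486 + 3525) + L(j)) = 1/((2486 + 3525) - 12) = 1/(6011 - 12) = 1/5999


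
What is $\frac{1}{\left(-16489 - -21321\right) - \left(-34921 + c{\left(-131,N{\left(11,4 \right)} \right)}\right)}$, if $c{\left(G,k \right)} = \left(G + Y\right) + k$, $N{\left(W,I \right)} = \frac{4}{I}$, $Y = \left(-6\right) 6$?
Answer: $\frac{1}{39919} \approx 2.5051 \cdot 10^{-5}$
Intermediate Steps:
$Y = -36$
$c{\left(G,k \right)} = -36 + G + k$ ($c{\left(G,k \right)} = \left(G - 36\right) + k = \left(-36 + G\right) + k = -36 + G + k$)
$\frac{1}{\left(-16489 - -21321\right) - \left(-34921 + c{\left(-131,N{\left(11,4 \right)} \right)}\right)} = \frac{1}{\left(-16489 - -21321\right) + \left(\left(10003 + 24918\right) - \left(-36 - 131 + \frac{4}{4}\right)\right)} = \frac{1}{\left(-16489 + 21321\right) + \left(34921 - \left(-36 - 131 + 4 \cdot \frac{1}{4}\right)\right)} = \frac{1}{4832 + \left(34921 - \left(-36 - 131 + 1\right)\right)} = \frac{1}{4832 + \left(34921 - -166\right)} = \frac{1}{4832 + \left(34921 + 166\right)} = \frac{1}{4832 + 35087} = \frac{1}{39919}$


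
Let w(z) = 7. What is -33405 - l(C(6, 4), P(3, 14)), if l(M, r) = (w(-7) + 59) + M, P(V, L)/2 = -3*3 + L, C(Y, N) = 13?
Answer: -33484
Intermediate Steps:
P(V, L) = -18 + 2*L (P(V, L) = 2*(-3*3 + L) = 2*(-9 + L) = -18 + 2*L)
l(M, r) = 66 + M (l(M, r) = (7 + 59) + M = 66 + M)
-33405 - l(C(6, 4), P(3, 14)) = -33405 - (66 + 13) = -33405 - 1*79 = -33405 - 79 = -33484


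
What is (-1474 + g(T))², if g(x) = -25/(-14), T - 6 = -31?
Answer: 424813321/196 ≈ 2.1674e+6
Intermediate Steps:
T = -25 (T = 6 - 31 = -25)
g(x) = 25/14 (g(x) = -25*(-1/14) = 25/14)
(-1474 + g(T))² = (-1474 + 25/14)² = (-20611/14)² = 424813321/196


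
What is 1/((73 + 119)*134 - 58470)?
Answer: -1/32742 ≈ -3.0542e-5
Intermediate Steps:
1/((73 + 119)*134 - 58470) = 1/(192*134 - 58470) = 1/(25728 - 58470) = 1/(-32742) = -1/32742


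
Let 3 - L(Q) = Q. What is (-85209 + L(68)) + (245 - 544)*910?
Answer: -357364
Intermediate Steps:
L(Q) = 3 - Q
(-85209 + L(68)) + (245 - 544)*910 = (-85209 + (3 - 1*68)) + (245 - 544)*910 = (-85209 + (3 - 68)) - 299*910 = (-85209 - 65) - 272090 = -85274 - 272090 = -357364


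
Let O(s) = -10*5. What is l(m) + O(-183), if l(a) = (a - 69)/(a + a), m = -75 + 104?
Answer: -1470/29 ≈ -50.690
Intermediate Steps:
m = 29
O(s) = -50
l(a) = (-69 + a)/(2*a) (l(a) = (-69 + a)/((2*a)) = (-69 + a)*(1/(2*a)) = (-69 + a)/(2*a))
l(m) + O(-183) = (1/2)*(-69 + 29)/29 - 50 = (1/2)*(1/29)*(-40) - 50 = -20/29 - 50 = -1470/29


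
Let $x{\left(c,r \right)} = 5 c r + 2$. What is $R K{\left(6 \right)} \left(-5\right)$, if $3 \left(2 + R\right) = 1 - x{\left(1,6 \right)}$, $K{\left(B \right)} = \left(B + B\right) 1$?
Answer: $740$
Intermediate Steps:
$x{\left(c,r \right)} = 2 + 5 c r$ ($x{\left(c,r \right)} = 5 c r + 2 = 2 + 5 c r$)
$K{\left(B \right)} = 2 B$ ($K{\left(B \right)} = 2 B 1 = 2 B$)
$R = - \frac{37}{3}$ ($R = -2 + \frac{1 - \left(2 + 5 \cdot 1 \cdot 6\right)}{3} = -2 + \frac{1 - \left(2 + 30\right)}{3} = -2 + \frac{1 - 32}{3} = -2 + \frac{1}{3} \left(-31\right) = -2 - \frac{31}{3} = - \frac{37}{3} \approx -12.333$)
$R K{\left(6 \right)} \left(-5\right) = - \frac{37 \cdot 2 \cdot 6 \left(-5\right)}{3} = - \frac{37 \cdot 12 \left(-5\right)}{3} = \left(- \frac{37}{3}\right) \left(-60\right) = 740$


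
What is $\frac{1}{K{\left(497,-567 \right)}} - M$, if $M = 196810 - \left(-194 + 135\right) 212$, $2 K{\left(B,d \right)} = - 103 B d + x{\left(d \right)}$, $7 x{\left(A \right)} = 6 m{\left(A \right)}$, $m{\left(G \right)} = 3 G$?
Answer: $- \frac{6075211931800}{29023839} \approx -2.0932 \cdot 10^{5}$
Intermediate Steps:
$x{\left(A \right)} = \frac{18 A}{7}$ ($x{\left(A \right)} = \frac{6 \cdot 3 A}{7} = \frac{18 A}{7}$)
$K{\left(B,d \right)} = \frac{9 d}{7} - \frac{103 B d}{2}$ ($K{\left(B,d \right)} = \frac{- 103 B d + \frac{18 d}{7}}{2} = \frac{\frac{18 d}{7} - 103 B d}{2} = \frac{9 d}{7} - \frac{103 B d}{2}$)
$M = 209318$ ($M = 196810 - \left(-59\right) 212 = 196810 - -12508 = 196810 + 12508 = 209318$)
$\frac{1}{K{\left(497,-567 \right)}} - M = \frac{1}{\frac{1}{14} \left(-567\right) \left(18 - 358337\right)} - 209318 = \frac{1}{\frac{1}{14} \left(-567\right) \left(-358319\right)} - 209318 = \frac{1}{\frac{29023839}{2}} - 209318 = \frac{2}{29023839} - 209318 = - \frac{6075211931800}{29023839}$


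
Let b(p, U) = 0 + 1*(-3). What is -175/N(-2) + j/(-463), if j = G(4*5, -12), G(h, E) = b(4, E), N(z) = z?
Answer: 81031/926 ≈ 87.506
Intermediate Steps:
b(p, U) = -3 (b(p, U) = 0 - 3 = -3)
G(h, E) = -3
j = -3
-175/N(-2) + j/(-463) = -175/(-2) - 3/(-463) = -175*(-½) - 3*(-1/463) = 175/2 + 3/463 = 81031/926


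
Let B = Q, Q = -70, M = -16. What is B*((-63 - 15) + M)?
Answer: 6580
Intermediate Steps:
B = -70
B*((-63 - 15) + M) = -70*((-63 - 15) - 16) = -70*(-78 - 16) = -70*(-94) = 6580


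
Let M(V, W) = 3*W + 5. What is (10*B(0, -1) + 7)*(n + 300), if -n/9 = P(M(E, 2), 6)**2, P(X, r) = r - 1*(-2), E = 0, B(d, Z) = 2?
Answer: -7452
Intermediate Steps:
M(V, W) = 5 + 3*W
P(X, r) = 2 + r (P(X, r) = r + 2 = 2 + r)
n = -576 (n = -9*(2 + 6)**2 = -9*8**2 = -9*64 = -576)
(10*B(0, -1) + 7)*(n + 300) = (10*2 + 7)*(-576 + 300) = (20 + 7)*(-276) = 27*(-276) = -7452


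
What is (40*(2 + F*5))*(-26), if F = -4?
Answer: 18720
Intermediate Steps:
(40*(2 + F*5))*(-26) = (40*(2 - 4*5))*(-26) = (40*(2 - 20))*(-26) = (40*(-18))*(-26) = -720*(-26) = 18720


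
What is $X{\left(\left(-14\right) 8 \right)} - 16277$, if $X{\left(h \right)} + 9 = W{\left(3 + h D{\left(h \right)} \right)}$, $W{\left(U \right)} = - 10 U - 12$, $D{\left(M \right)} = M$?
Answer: $-141768$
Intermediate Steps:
$W{\left(U \right)} = -12 - 10 U$
$X{\left(h \right)} = -51 - 10 h^{2}$ ($X{\left(h \right)} = -9 - \left(12 + 10 \left(3 + h h\right)\right) = -9 - \left(12 + 10 \left(3 + h^{2}\right)\right) = -9 - \left(42 + 10 h^{2}\right) = -51 - 10 h^{2}$)
$X{\left(\left(-14\right) 8 \right)} - 16277 = \left(-51 - 10 \left(\left(-14\right) 8\right)^{2}\right) - 16277 = \left(-51 - 10 \left(-112\right)^{2}\right) - 16277 = \left(-51 - 125440\right) - 16277 = -125491 - 16277 = -141768$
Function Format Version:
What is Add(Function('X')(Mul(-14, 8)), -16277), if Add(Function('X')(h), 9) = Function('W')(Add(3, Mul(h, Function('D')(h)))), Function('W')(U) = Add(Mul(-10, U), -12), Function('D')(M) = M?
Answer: -141768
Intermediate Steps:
Function('W')(U) = Add(-12, Mul(-10, U))
Function('X')(h) = Add(-51, Mul(-10, Pow(h, 2))) (Function('X')(h) = Add(-9, Add(-12, Mul(-10, Add(3, Mul(h, h))))) = Add(-9, Add(-12, Mul(-10, Add(3, Pow(h, 2))))) = Add(-9, Add(-12, Add(-30, Mul(-10, Pow(h, 2))))) = Add(-9, Add(-42, Mul(-10, Pow(h, 2)))) = Add(-51, Mul(-10, Pow(h, 2))))
Add(Function('X')(Mul(-14, 8)), -16277) = Add(Add(-51, Mul(-10, Pow(Mul(-14, 8), 2))), -16277) = Add(Add(-51, Mul(-10, Pow(-112, 2))), -16277) = Add(Add(-51, Mul(-10, 12544)), -16277) = Add(Add(-51, -125440), -16277) = Add(-125491, -16277) = -141768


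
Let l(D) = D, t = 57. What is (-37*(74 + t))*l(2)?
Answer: -9694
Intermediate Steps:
(-37*(74 + t))*l(2) = -37*(74 + 57)*2 = -37*131*2 = -4847*2 = -9694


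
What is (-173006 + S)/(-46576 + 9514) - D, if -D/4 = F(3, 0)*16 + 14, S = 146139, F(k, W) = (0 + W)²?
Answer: 2102339/37062 ≈ 56.725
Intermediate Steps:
F(k, W) = W²
D = -56 (D = -4*(0²*16 + 14) = -4*(0*16 + 14) = -4*(0 + 14) = -4*14 = -56)
(-173006 + S)/(-46576 + 9514) - D = (-173006 + 146139)/(-46576 + 9514) - 1*(-56) = -26867/(-37062) + 56 = -26867*(-1/37062) + 56 = 26867/37062 + 56 = 2102339/37062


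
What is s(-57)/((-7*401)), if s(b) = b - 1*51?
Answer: 108/2807 ≈ 0.038475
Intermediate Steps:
s(b) = -51 + b (s(b) = b - 51 = -51 + b)
s(-57)/((-7*401)) = (-51 - 57)/((-7*401)) = -108/(-2807) = -108*(-1/2807) = 108/2807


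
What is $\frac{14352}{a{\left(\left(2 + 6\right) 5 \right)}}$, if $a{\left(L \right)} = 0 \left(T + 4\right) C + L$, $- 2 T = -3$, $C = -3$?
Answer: $\frac{1794}{5} \approx 358.8$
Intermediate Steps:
$T = \frac{3}{2}$ ($T = \left(- \frac{1}{2}\right) \left(-3\right) = \frac{3}{2} \approx 1.5$)
$a{\left(L \right)} = L$ ($a{\left(L \right)} = 0 \left(\frac{3}{2} + 4\right) \left(-3\right) + L = 0 \cdot \frac{11}{2} \left(-3\right) + L = 0 \left(- \frac{33}{2}\right) + L = 0 + L = L$)
$\frac{14352}{a{\left(\left(2 + 6\right) 5 \right)}} = \frac{14352}{\left(2 + 6\right) 5} = \frac{14352}{8 \cdot 5} = \frac{14352}{40} = 14352 \cdot \frac{1}{40} = \frac{1794}{5}$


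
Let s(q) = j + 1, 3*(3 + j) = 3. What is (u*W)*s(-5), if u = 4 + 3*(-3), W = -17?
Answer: -85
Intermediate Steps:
j = -2 (j = -3 + (1/3)*3 = -3 + 1 = -2)
u = -5 (u = 4 - 9 = -5)
s(q) = -1 (s(q) = -2 + 1 = -1)
(u*W)*s(-5) = -5*(-17)*(-1) = 85*(-1) = -85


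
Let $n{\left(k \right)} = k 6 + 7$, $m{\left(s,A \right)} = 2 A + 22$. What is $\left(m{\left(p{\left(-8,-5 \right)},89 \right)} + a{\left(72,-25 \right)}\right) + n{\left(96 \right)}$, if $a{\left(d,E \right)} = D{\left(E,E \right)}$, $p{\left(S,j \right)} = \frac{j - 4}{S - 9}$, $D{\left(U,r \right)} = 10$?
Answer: $793$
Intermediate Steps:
$p{\left(S,j \right)} = \frac{-4 + j}{-9 + S}$
$a{\left(d,E \right)} = 10$
$m{\left(s,A \right)} = 22 + 2 A$
$n{\left(k \right)} = 7 + 6 k$ ($n{\left(k \right)} = 6 k + 7 = 7 + 6 k$)
$\left(m{\left(p{\left(-8,-5 \right)},89 \right)} + a{\left(72,-25 \right)}\right) + n{\left(96 \right)} = \left(\left(22 + 2 \cdot 89\right) + 10\right) + \left(7 + 6 \cdot 96\right) = \left(\left(22 + 178\right) + 10\right) + \left(7 + 576\right) = \left(200 + 10\right) + 583 = 210 + 583 = 793$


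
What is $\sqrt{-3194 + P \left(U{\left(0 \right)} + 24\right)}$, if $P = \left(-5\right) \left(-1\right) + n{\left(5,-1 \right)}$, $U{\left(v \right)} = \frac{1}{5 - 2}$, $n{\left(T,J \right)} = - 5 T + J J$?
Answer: $\frac{i \sqrt{32907}}{3} \approx 60.468 i$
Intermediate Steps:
$n{\left(T,J \right)} = J^{2} - 5 T$ ($n{\left(T,J \right)} = - 5 T + J^{2} = J^{2} - 5 T$)
$U{\left(v \right)} = \frac{1}{3}$
$P = -19$ ($P = \left(-5\right) \left(-1\right) + \left(\left(-1\right)^{2} - 25\right) = 5 + \left(1 - 25\right) = 5 - 24 = -19$)
$\sqrt{-3194 + P \left(U{\left(0 \right)} + 24\right)} = \sqrt{-3194 - 19 \left(\frac{1}{3} + 24\right)} = \sqrt{-3194 - \frac{1387}{3}} = \sqrt{- \frac{10969}{3}} = \frac{i \sqrt{32907}}{3}$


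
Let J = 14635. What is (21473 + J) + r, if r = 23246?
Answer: 59354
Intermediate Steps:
(21473 + J) + r = (21473 + 14635) + 23246 = 36108 + 23246 = 59354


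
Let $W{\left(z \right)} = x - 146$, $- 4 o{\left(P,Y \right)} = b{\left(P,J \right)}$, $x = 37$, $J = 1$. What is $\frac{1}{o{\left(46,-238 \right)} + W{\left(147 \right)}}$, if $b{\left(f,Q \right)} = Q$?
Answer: $- \frac{4}{437} \approx -0.0091533$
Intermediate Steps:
$o{\left(P,Y \right)} = - \frac{1}{4}$ ($o{\left(P,Y \right)} = \left(- \frac{1}{4}\right) 1 = - \frac{1}{4}$)
$W{\left(z \right)} = -109$ ($W{\left(z \right)} = 37 - 146 = -109$)
$\frac{1}{o{\left(46,-238 \right)} + W{\left(147 \right)}} = \frac{1}{- \frac{1}{4} - 109} = \frac{1}{- \frac{437}{4}} = - \frac{4}{437}$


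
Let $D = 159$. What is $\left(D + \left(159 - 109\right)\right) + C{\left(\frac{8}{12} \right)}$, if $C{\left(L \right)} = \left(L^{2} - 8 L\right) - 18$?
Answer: $\frac{1675}{9} \approx 186.11$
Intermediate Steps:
$C{\left(L \right)} = -18 + L^{2} - 8 L$
$\left(D + \left(159 - 109\right)\right) + C{\left(\frac{8}{12} \right)} = \left(159 + \left(159 - 109\right)\right) - \left(18 - \frac{4}{9} + 8 \cdot 8 \cdot \frac{1}{12}\right) = \left(159 + 50\right) - \left(18 - \frac{4}{9} + 8 \cdot 8 \cdot \frac{1}{12}\right) = 209 - \left(\frac{70}{3} - \frac{4}{9}\right) = 209 - \frac{206}{9} = \frac{1675}{9}$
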